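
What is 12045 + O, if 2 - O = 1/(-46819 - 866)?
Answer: 574461196/47685 ≈ 12047.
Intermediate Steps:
O = 95371/47685 (O = 2 - 1/(-46819 - 866) = 2 - 1/(-47685) = 2 - 1*(-1/47685) = 2 + 1/47685 = 95371/47685 ≈ 2.0000)
12045 + O = 12045 + 95371/47685 = 574461196/47685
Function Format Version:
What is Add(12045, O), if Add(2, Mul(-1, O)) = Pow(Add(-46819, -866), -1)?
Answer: Rational(574461196, 47685) ≈ 12047.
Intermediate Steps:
O = Rational(95371, 47685) (O = Add(2, Mul(-1, Pow(Add(-46819, -866), -1))) = Add(2, Mul(-1, Pow(-47685, -1))) = Add(2, Mul(-1, Rational(-1, 47685))) = Add(2, Rational(1, 47685)) = Rational(95371, 47685) ≈ 2.0000)
Add(12045, O) = Add(12045, Rational(95371, 47685)) = Rational(574461196, 47685)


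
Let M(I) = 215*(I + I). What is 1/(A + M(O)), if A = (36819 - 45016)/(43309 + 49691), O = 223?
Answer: 93000/8917761803 ≈ 1.0429e-5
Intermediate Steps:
A = -8197/93000 ≈ -0.088140
M(I) = 430*I (M(I) = 215*(2*I) = 430*I)
1/(A + M(O)) = 1/(-8197/93000 + 430*223) = 1/(-8197/93000 + 95890) = 1/(8917761803/93000) = 93000/8917761803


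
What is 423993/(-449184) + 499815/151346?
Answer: 26723209397/11330366944 ≈ 2.3585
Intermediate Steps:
423993/(-449184) + 499815/151346 = 423993*(-1/449184) + 499815*(1/151346) = -141331/149728 + 499815/151346 = 26723209397/11330366944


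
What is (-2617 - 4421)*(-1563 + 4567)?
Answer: -21142152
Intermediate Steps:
(-2617 - 4421)*(-1563 + 4567) = -7038*3004 = -21142152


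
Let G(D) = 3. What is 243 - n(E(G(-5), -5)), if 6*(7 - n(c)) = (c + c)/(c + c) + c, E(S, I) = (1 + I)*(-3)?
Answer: 1429/6 ≈ 238.17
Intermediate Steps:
E(S, I) = -3 - 3*I
n(c) = 41/6 - c/6 (n(c) = 7 - ((c + c)/(c + c) + c)/6 = 7 - ((2*c)/((2*c)) + c)/6 = 7 - ((2*c)*(1/(2*c)) + c)/6 = 7 - (1 + c)/6 = 7 + (-⅙ - c/6) = 41/6 - c/6)
243 - n(E(G(-5), -5)) = 243 - (41/6 - (-3 - 3*(-5))/6) = 243 - (41/6 - (-3 + 15)/6) = 243 - (41/6 - ⅙*12) = 243 - (41/6 - 2) = 243 - 1*29/6 = 243 - 29/6 = 1429/6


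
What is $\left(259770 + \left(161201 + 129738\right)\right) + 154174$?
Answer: $704883$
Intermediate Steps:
$\left(259770 + \left(161201 + 129738\right)\right) + 154174 = \left(259770 + 290939\right) + 154174 = 550709 + 154174 = 704883$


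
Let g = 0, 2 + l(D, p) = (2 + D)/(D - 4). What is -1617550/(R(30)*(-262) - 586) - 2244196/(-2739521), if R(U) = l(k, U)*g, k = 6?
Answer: 2216313646203/802679653 ≈ 2761.1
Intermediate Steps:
l(D, p) = -2 + (2 + D)/(-4 + D) (l(D, p) = -2 + (2 + D)/(D - 4) = -2 + (2 + D)/(-4 + D))
R(U) = 0 (R(U) = ((10 - 1*6)/(-4 + 6))*0 = ((10 - 6)/2)*0 = ((1/2)*4)*0 = 2*0 = 0)
-1617550/(R(30)*(-262) - 586) - 2244196/(-2739521) = -1617550/(0*(-262) - 586) - 2244196/(-2739521) = -1617550/(0 - 586) - 2244196*(-1/2739521) = -1617550/(-586) + 2244196/2739521 = -1617550*(-1/586) + 2244196/2739521 = 808775/293 + 2244196/2739521 = 2216313646203/802679653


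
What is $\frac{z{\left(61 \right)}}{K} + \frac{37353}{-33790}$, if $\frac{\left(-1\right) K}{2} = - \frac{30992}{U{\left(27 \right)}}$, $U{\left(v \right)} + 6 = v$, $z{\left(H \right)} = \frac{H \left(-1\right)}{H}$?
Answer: $- \frac{1157998971}{1047219680} \approx -1.1058$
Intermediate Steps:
$z{\left(H \right)} = -1$ ($z{\left(H \right)} = \frac{\left(-1\right) H}{H} = -1$)
$U{\left(v \right)} = -6 + v$
$K = \frac{61984}{21}$ ($K = - 2 \left(- \frac{30992}{-6 + 27}\right) = - 2 \left(- \frac{30992}{21}\right) = - 2 \left(\left(-30992\right) \frac{1}{21}\right) = \left(-2\right) \left(- \frac{30992}{21}\right) = \frac{61984}{21} \approx 2951.6$)
$\frac{z{\left(61 \right)}}{K} + \frac{37353}{-33790} = - \frac{1}{\frac{61984}{21}} + \frac{37353}{-33790} = \left(-1\right) \frac{21}{61984} + 37353 \left(- \frac{1}{33790}\right) = - \frac{21}{61984} - \frac{37353}{33790} = - \frac{1157998971}{1047219680}$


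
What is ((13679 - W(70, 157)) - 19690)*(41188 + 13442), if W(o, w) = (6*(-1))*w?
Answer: -276919470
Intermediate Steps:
W(o, w) = -6*w
((13679 - W(70, 157)) - 19690)*(41188 + 13442) = ((13679 - (-6)*157) - 19690)*(41188 + 13442) = ((13679 - 1*(-942)) - 19690)*54630 = ((13679 + 942) - 19690)*54630 = (14621 - 19690)*54630 = -5069*54630 = -276919470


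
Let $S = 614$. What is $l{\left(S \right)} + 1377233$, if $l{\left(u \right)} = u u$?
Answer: $1754229$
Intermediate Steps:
$l{\left(u \right)} = u^{2}$
$l{\left(S \right)} + 1377233 = 614^{2} + 1377233 = 376996 + 1377233 = 1754229$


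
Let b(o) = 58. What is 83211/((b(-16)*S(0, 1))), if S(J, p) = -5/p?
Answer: -83211/290 ≈ -286.93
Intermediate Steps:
83211/((b(-16)*S(0, 1))) = 83211/((58*(-5/1))) = 83211/((58*(-5*1))) = 83211/((58*(-5))) = 83211/(-290) = 83211*(-1/290) = -83211/290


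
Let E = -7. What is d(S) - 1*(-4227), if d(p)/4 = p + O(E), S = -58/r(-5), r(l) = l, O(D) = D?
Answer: 21227/5 ≈ 4245.4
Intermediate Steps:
S = 58/5 (S = -58/(-5) = -58*(-1/5) = 58/5 ≈ 11.600)
d(p) = -28 + 4*p (d(p) = 4*(p - 7) = 4*(-7 + p) = -28 + 4*p)
d(S) - 1*(-4227) = (-28 + 4*(58/5)) - 1*(-4227) = (-28 + 232/5) + 4227 = 92/5 + 4227 = 21227/5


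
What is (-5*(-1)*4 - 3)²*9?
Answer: 2601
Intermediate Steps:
(-5*(-1)*4 - 3)²*9 = (5*4 - 3)²*9 = (20 - 3)²*9 = 17²*9 = 289*9 = 2601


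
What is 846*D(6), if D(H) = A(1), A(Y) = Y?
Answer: 846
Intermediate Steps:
D(H) = 1
846*D(6) = 846*1 = 846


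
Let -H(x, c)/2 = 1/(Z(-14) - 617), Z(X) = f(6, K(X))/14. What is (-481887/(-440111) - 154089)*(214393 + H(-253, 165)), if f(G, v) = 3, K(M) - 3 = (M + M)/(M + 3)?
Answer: -114236800609733064/3458015 ≈ -3.3035e+10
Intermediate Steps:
K(M) = 3 + 2*M/(3 + M) (K(M) = 3 + (M + M)/(M + 3) = 3 + (2*M)/(3 + M) = 3 + 2*M/(3 + M))
Z(X) = 3/14
H(x, c) = 28/8635 (H(x, c) = -2/(3/14 - 617) = -2/(-8635/14) = -2*(-14/8635) = 28/8635)
(-481887/(-440111) - 154089)*(214393 + H(-253, 165)) = (-481887/(-440111) - 154089)*(214393 + 28/8635) = (-481887*(-1/440111) - 154089)*(1851283583/8635) = (68841/62873 - 154089)*(1851283583/8635) = -9687968856/62873*1851283583/8635 = -114236800609733064/3458015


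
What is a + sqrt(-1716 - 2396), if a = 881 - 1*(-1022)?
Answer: 1903 + 4*I*sqrt(257) ≈ 1903.0 + 64.125*I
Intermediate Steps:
a = 1903 (a = 881 + 1022 = 1903)
a + sqrt(-1716 - 2396) = 1903 + sqrt(-1716 - 2396) = 1903 + sqrt(-4112) = 1903 + 4*I*sqrt(257)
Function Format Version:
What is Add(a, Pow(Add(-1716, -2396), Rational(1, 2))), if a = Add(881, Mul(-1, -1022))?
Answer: Add(1903, Mul(4, I, Pow(257, Rational(1, 2)))) ≈ Add(1903.0, Mul(64.125, I))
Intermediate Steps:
a = 1903 (a = Add(881, 1022) = 1903)
Add(a, Pow(Add(-1716, -2396), Rational(1, 2))) = Add(1903, Pow(Add(-1716, -2396), Rational(1, 2))) = Add(1903, Pow(-4112, Rational(1, 2))) = Add(1903, Mul(4, I, Pow(257, Rational(1, 2))))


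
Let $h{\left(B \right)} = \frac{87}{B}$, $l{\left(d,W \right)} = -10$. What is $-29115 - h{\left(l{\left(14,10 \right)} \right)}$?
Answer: $- \frac{291063}{10} \approx -29106.0$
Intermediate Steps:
$-29115 - h{\left(l{\left(14,10 \right)} \right)} = -29115 - \frac{87}{-10} = -29115 - 87 \left(- \frac{1}{10}\right) = -29115 - - \frac{87}{10} = -29115 + \frac{87}{10} = - \frac{291063}{10}$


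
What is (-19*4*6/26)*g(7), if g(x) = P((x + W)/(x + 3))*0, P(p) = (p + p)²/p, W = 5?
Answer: 0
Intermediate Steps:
P(p) = 4*p (P(p) = (2*p)²/p = (4*p²)/p = 4*p)
g(x) = 0 (g(x) = (4*((x + 5)/(x + 3)))*0 = (4*((5 + x)/(3 + x)))*0 = (4*(5 + x)/(3 + x))*0 = 0)
(-19*4*6/26)*g(7) = -19*4*6/26*0 = -456/26*0 = -19*12/13*0 = -228/13*0 = 0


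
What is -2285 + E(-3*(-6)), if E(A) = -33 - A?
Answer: -2336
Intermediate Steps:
-2285 + E(-3*(-6)) = -2285 + (-33 - (-3)*(-6)) = -2285 + (-33 - 1*18) = -2285 + (-33 - 18) = -2285 - 51 = -2336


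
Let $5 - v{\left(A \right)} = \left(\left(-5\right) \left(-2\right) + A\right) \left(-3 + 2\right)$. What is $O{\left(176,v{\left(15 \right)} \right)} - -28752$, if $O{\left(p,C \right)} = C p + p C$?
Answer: $39312$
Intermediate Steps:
$v{\left(A \right)} = 15 + A$ ($v{\left(A \right)} = 5 - \left(\left(-5\right) \left(-2\right) + A\right) \left(-3 + 2\right) = 5 - \left(10 + A\right) \left(-1\right) = 5 - \left(-10 - A\right) = 5 + \left(10 + A\right) = 15 + A$)
$O{\left(p,C \right)} = 2 C p$ ($O{\left(p,C \right)} = C p + C p = 2 C p$)
$O{\left(176,v{\left(15 \right)} \right)} - -28752 = 2 \left(15 + 15\right) 176 - -28752 = 2 \cdot 30 \cdot 176 + 28752 = 10560 + 28752 = 39312$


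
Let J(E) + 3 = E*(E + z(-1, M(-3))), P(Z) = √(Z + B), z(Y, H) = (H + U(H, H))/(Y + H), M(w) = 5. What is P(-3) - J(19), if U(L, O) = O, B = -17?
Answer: -811/2 + 2*I*√5 ≈ -405.5 + 4.4721*I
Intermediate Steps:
z(Y, H) = 2*H/(H + Y) (z(Y, H) = (H + H)/(Y + H) = (2*H)/(H + Y) = 2*H/(H + Y))
P(Z) = √(-17 + Z) (P(Z) = √(Z - 17) = √(-17 + Z))
J(E) = -3 + E*(5/2 + E) (J(E) = -3 + E*(E + 2*5/(5 - 1)) = -3 + E*(E + 2*5/4) = -3 + E*(E + 2*5*(¼)) = -3 + E*(E + 5/2) = -3 + E*(5/2 + E))
P(-3) - J(19) = √(-17 - 3) - (-3 + 19² + (5/2)*19) = √(-20) - (-3 + 361 + 95/2) = 2*I*√5 - 1*811/2 = 2*I*√5 - 811/2 = -811/2 + 2*I*√5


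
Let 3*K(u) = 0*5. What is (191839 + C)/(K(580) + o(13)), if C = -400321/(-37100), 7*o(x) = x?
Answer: 7117627221/68900 ≈ 1.0330e+5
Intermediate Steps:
o(x) = x/7
C = 400321/37100 (C = -400321*(-1/37100) = 400321/37100 ≈ 10.790)
K(u) = 0 (K(u) = (0*5)/3 = (⅓)*0 = 0)
(191839 + C)/(K(580) + o(13)) = (191839 + 400321/37100)/(0 + (⅐)*13) = 7117627221/(37100*(0 + 13/7)) = 7117627221/(37100*(13/7)) = (7117627221/37100)*(7/13) = 7117627221/68900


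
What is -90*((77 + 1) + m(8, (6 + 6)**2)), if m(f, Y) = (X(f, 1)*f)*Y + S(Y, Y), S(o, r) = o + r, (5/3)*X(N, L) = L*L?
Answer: -95148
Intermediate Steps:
X(N, L) = 3*L**2/5 (X(N, L) = 3*(L*L)/5 = 3*L**2/5)
m(f, Y) = 2*Y + 3*Y*f/5 (m(f, Y) = (((3/5)*1**2)*f)*Y + (Y + Y) = (((3/5)*1)*f)*Y + 2*Y = (3*f/5)*Y + 2*Y = 3*Y*f/5 + 2*Y = 2*Y + 3*Y*f/5)
-90*((77 + 1) + m(8, (6 + 6)**2)) = -90*((77 + 1) + (6 + 6)**2*(10 + 3*8)/5) = -90*(78 + (1/5)*12**2*(10 + 24)) = -90*(78 + (1/5)*144*34) = -90*(78 + 4896/5) = -90*5286/5 = -95148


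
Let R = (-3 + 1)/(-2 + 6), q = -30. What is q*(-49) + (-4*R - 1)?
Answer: 1471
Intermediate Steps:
R = -½ (R = -2/4 = -2*¼ = -½ ≈ -0.50000)
q*(-49) + (-4*R - 1) = -30*(-49) + (-4*(-½) - 1) = 1470 + (2 - 1) = 1470 + 1 = 1471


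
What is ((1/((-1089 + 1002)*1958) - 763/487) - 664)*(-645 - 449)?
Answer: 30202287637711/41479251 ≈ 7.2813e+5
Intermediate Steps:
((1/((-1089 + 1002)*1958) - 763/487) - 664)*(-645 - 449) = (((1/1958)/(-87) - 763*1/487) - 664)*(-1094) = ((-1/87*1/1958 - 763/487) - 664)*(-1094) = ((-1/170346 - 763/487) - 664)*(-1094) = (-129974485/82958502 - 664)*(-1094) = -55214419813/82958502*(-1094) = 30202287637711/41479251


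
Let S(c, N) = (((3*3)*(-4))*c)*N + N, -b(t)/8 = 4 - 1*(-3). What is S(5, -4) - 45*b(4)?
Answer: 3236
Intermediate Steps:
b(t) = -56 (b(t) = -8*(4 - 1*(-3)) = -8*(4 + 3) = -8*7 = -56)
S(c, N) = N - 36*N*c (S(c, N) = ((9*(-4))*c)*N + N = (-36*c)*N + N = -36*N*c + N = N - 36*N*c)
S(5, -4) - 45*b(4) = -4*(1 - 36*5) - 45*(-56) = -4*(1 - 180) + 2520 = -4*(-179) + 2520 = 716 + 2520 = 3236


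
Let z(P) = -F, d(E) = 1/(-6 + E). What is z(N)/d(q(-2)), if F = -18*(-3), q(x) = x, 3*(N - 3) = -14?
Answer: 432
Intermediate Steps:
N = -5/3 (N = 3 + (⅓)*(-14) = 3 - 14/3 = -5/3 ≈ -1.6667)
F = 54
z(P) = -54 (z(P) = -1*54 = -54)
z(N)/d(q(-2)) = -54/(1/(-6 - 2)) = -54/(1/(-8)) = -54/(-⅛) = -54*(-8) = 432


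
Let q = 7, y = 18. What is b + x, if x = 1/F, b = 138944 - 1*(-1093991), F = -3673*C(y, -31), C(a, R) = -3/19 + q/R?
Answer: 1023456878219/830098 ≈ 1.2329e+6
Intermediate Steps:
C(a, R) = -3/19 + 7/R
F = 830098/589 (F = -3673*(-3/19 + 7/(-31)) = -3673*(-3/19 + 7*(-1/31)) = -3673*(-3/19 - 7/31) = -3673*(-226/589) = 830098/589 ≈ 1409.3)
b = 1232935 (b = 138944 + 1093991 = 1232935)
x = 589/830098 (x = 1/(830098/589) = 589/830098 ≈ 0.00070956)
b + x = 1232935 + 589/830098 = 1023456878219/830098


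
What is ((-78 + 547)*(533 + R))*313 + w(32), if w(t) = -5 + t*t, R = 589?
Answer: 164707253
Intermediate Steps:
w(t) = -5 + t**2
((-78 + 547)*(533 + R))*313 + w(32) = ((-78 + 547)*(533 + 589))*313 + (-5 + 32**2) = (469*1122)*313 + (-5 + 1024) = 526218*313 + 1019 = 164706234 + 1019 = 164707253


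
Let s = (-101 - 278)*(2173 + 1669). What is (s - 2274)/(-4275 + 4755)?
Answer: -182299/60 ≈ -3038.3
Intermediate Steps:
s = -1456118 (s = -379*3842 = -1456118)
(s - 2274)/(-4275 + 4755) = (-1456118 - 2274)/(-4275 + 4755) = -1458392/480 = -1458392*1/480 = -182299/60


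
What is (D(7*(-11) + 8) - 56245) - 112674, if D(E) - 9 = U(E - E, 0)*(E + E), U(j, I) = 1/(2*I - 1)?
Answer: -168772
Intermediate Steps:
U(j, I) = 1/(-1 + 2*I)
D(E) = 9 - 2*E (D(E) = 9 + (E + E)/(-1 + 2*0) = 9 + (2*E)/(-1 + 0) = 9 + (2*E)/(-1) = 9 - 2*E)
(D(7*(-11) + 8) - 56245) - 112674 = ((9 - 2*(7*(-11) + 8)) - 56245) - 112674 = ((9 - 2*(-77 + 8)) - 56245) - 112674 = ((9 - 2*(-69)) - 56245) - 112674 = ((9 + 138) - 56245) - 112674 = (147 - 56245) - 112674 = -56098 - 112674 = -168772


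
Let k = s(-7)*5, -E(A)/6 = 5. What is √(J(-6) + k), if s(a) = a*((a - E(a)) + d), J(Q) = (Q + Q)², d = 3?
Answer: I*√766 ≈ 27.677*I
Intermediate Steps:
E(A) = -30 (E(A) = -6*5 = -30)
J(Q) = 4*Q² (J(Q) = (2*Q)² = 4*Q²)
s(a) = a*(33 + a) (s(a) = a*((a - 1*(-30)) + 3) = a*((a + 30) + 3) = a*((30 + a) + 3) = a*(33 + a))
k = -910 (k = -7*(33 - 7)*5 = -7*26*5 = -182*5 = -910)
√(J(-6) + k) = √(4*(-6)² - 910) = √(4*36 - 910) = √(144 - 910) = √(-766) = I*√766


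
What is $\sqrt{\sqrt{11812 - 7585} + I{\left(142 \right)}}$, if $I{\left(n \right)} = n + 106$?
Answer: $\sqrt{248 + \sqrt{4227}} \approx 17.692$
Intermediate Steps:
$I{\left(n \right)} = 106 + n$
$\sqrt{\sqrt{11812 - 7585} + I{\left(142 \right)}} = \sqrt{\sqrt{11812 - 7585} + \left(106 + 142\right)} = \sqrt{\sqrt{4227} + 248} = \sqrt{248 + \sqrt{4227}}$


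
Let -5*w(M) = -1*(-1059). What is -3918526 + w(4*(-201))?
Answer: -19593689/5 ≈ -3.9187e+6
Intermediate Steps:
w(M) = -1059/5 (w(M) = -(-1)*(-1059)/5 = -⅕*1059 = -1059/5)
-3918526 + w(4*(-201)) = -3918526 - 1059/5 = -19593689/5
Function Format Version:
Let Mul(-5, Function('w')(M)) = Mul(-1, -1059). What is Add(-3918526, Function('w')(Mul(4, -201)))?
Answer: Rational(-19593689, 5) ≈ -3.9187e+6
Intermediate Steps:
Function('w')(M) = Rational(-1059, 5) (Function('w')(M) = Mul(Rational(-1, 5), Mul(-1, -1059)) = Mul(Rational(-1, 5), 1059) = Rational(-1059, 5))
Add(-3918526, Function('w')(Mul(4, -201))) = Add(-3918526, Rational(-1059, 5)) = Rational(-19593689, 5)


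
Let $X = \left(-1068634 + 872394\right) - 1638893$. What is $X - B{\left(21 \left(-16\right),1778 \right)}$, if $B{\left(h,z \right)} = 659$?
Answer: $-1835792$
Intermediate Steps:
$X = -1835133$ ($X = -196240 - 1638893 = -1835133$)
$X - B{\left(21 \left(-16\right),1778 \right)} = -1835133 - 659 = -1835792$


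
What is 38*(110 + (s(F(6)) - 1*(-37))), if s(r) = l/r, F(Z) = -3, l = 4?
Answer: 16606/3 ≈ 5535.3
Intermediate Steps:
s(r) = 4/r
38*(110 + (s(F(6)) - 1*(-37))) = 38*(110 + (4/(-3) - 1*(-37))) = 38*(110 + (4*(-⅓) + 37)) = 38*(110 + (-4/3 + 37)) = 38*(110 + 107/3) = 38*(437/3) = 16606/3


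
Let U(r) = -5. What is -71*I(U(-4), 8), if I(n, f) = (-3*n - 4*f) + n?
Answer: 1562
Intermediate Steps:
I(n, f) = -4*f - 2*n (I(n, f) = (-4*f - 3*n) + n = -4*f - 2*n)
-71*I(U(-4), 8) = -71*(-4*8 - 2*(-5)) = -71*(-32 + 10) = -71*(-22) = 1562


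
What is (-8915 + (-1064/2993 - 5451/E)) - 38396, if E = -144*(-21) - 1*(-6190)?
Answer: -1304745315661/27577502 ≈ -47312.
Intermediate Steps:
E = 9214 (E = 3024 + 6190 = 9214)
(-8915 + (-1064/2993 - 5451/E)) - 38396 = (-8915 + (-1064/2993 - 5451/9214)) - 38396 = (-8915 - 26118539/27577502) - 38396 = -245879548869/27577502 - 38396 = -1304745315661/27577502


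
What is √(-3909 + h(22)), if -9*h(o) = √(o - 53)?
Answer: √(-35181 - I*√31)/3 ≈ 0.0049474 - 62.522*I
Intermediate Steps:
h(o) = -√(-53 + o)/9 (h(o) = -√(o - 53)/9 = -√(-53 + o)/9)
√(-3909 + h(22)) = √(-3909 - √(-53 + 22)/9) = √(-3909 - I*√31/9)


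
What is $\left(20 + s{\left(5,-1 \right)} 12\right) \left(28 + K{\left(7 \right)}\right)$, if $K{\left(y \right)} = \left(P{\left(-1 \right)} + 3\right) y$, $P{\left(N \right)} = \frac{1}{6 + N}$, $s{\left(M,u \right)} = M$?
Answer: $4032$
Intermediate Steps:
$K{\left(y \right)} = \frac{16 y}{5}$ ($K{\left(y \right)} = \left(\frac{1}{6 - 1} + 3\right) y = \left(\frac{1}{5} + 3\right) y = \frac{16 y}{5}$)
$\left(20 + s{\left(5,-1 \right)} 12\right) \left(28 + K{\left(7 \right)}\right) = \left(20 + 5 \cdot 12\right) \left(28 + \frac{16}{5} \cdot 7\right) = \left(20 + 60\right) \left(28 + \frac{112}{5}\right) = 80 \cdot \frac{252}{5} = 4032$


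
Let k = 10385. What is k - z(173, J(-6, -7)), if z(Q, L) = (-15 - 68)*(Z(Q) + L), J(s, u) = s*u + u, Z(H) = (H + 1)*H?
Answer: 2511756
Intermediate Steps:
Z(H) = H*(1 + H) (Z(H) = (1 + H)*H = H*(1 + H))
J(s, u) = u + s*u
z(Q, L) = -83*L - 83*Q*(1 + Q) (z(Q, L) = (-15 - 68)*(Q*(1 + Q) + L) = -83*(L + Q*(1 + Q)) = -83*L - 83*Q*(1 + Q))
k - z(173, J(-6, -7)) = 10385 - (-(-581)*(1 - 6) - 83*173*(1 + 173)) = 10385 - (-(-581)*(-5) - 83*173*174) = 10385 - (-83*35 - 2498466) = 10385 - (-2905 - 2498466) = 10385 - 1*(-2501371) = 10385 + 2501371 = 2511756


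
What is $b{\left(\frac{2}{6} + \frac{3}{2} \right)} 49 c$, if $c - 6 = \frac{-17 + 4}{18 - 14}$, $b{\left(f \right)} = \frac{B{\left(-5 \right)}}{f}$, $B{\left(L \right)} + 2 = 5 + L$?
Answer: $-147$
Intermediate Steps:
$B{\left(L \right)} = 3 + L$ ($B{\left(L \right)} = -2 + \left(5 + L\right) = 3 + L$)
$b{\left(f \right)} = - \frac{2}{f}$ ($b{\left(f \right)} = \frac{3 - 5}{f} = - \frac{2}{f}$)
$c = \frac{11}{4}$ ($c = 6 + \frac{-17 + 4}{18 - 14} = 6 - \frac{13}{4} = \frac{11}{4} \approx 2.75$)
$b{\left(\frac{2}{6} + \frac{3}{2} \right)} 49 c = - \frac{2}{\frac{2}{6} + \frac{3}{2}} \cdot 49 \cdot \frac{11}{4} = - \frac{2}{2 \cdot \frac{1}{6} + 3 \cdot \frac{1}{2}} \cdot 49 \cdot \frac{11}{4} = - \frac{2}{\frac{1}{3} + \frac{3}{2}} \cdot 49 \cdot \frac{11}{4} = - \frac{2}{\frac{11}{6}} \cdot 49 \cdot \frac{11}{4} = \left(-2\right) \frac{6}{11} \cdot 49 \cdot \frac{11}{4} = \left(- \frac{12}{11}\right) 49 \cdot \frac{11}{4} = \left(- \frac{588}{11}\right) \frac{11}{4} = -147$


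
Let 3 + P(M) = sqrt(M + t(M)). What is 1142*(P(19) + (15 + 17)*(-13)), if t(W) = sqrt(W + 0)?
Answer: -478498 + 1142*sqrt(19 + sqrt(19)) ≈ -4.7298e+5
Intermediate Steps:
t(W) = sqrt(W)
P(M) = -3 + sqrt(M + sqrt(M))
1142*(P(19) + (15 + 17)*(-13)) = 1142*((-3 + sqrt(19 + sqrt(19))) + (15 + 17)*(-13)) = 1142*((-3 + sqrt(19 + sqrt(19))) + 32*(-13)) = 1142*((-3 + sqrt(19 + sqrt(19))) - 416) = 1142*(-419 + sqrt(19 + sqrt(19))) = -478498 + 1142*sqrt(19 + sqrt(19))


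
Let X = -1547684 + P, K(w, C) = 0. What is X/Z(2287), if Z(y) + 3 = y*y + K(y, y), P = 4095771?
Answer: 2548087/5230366 ≈ 0.48717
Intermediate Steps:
X = 2548087 (X = -1547684 + 4095771 = 2548087)
Z(y) = -3 + y² (Z(y) = -3 + (y*y + 0) = -3 + (y² + 0) = -3 + y²)
X/Z(2287) = 2548087/(-3 + 2287²) = 2548087/(-3 + 5230369) = 2548087/5230366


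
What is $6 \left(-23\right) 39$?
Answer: $-5382$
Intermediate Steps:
$6 \left(-23\right) 39 = \left(-138\right) 39 = -5382$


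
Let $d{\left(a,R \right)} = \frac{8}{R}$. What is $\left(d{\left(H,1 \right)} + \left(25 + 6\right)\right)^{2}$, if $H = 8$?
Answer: $1521$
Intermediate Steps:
$\left(d{\left(H,1 \right)} + \left(25 + 6\right)\right)^{2} = \left(\frac{8}{1} + \left(25 + 6\right)\right)^{2} = \left(8 \cdot 1 + 31\right)^{2} = \left(8 + 31\right)^{2} = 39^{2} = 1521$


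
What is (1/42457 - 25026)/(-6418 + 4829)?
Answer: 1062528881/67464173 ≈ 15.750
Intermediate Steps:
(1/42457 - 25026)/(-6418 + 4829) = (1/42457 - 25026)/(-1589) = -1062528881/42457*(-1/1589) = 1062528881/67464173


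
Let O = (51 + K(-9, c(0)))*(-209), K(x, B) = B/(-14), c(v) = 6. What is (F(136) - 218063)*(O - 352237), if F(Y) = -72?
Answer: 553985462075/7 ≈ 7.9141e+10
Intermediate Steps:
K(x, B) = -B/14 (K(x, B) = B*(-1/14) = -B/14)
O = -73986/7 (O = (51 - 1/14*6)*(-209) = (51 - 3/7)*(-209) = (354/7)*(-209) = -73986/7 ≈ -10569.)
(F(136) - 218063)*(O - 352237) = (-72 - 218063)*(-73986/7 - 352237) = -218135*(-2539645/7) = 553985462075/7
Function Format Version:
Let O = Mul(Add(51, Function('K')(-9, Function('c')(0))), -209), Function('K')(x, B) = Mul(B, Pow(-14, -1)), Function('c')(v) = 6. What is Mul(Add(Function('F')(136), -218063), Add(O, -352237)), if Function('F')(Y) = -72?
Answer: Rational(553985462075, 7) ≈ 7.9141e+10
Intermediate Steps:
Function('K')(x, B) = Mul(Rational(-1, 14), B) (Function('K')(x, B) = Mul(B, Rational(-1, 14)) = Mul(Rational(-1, 14), B))
O = Rational(-73986, 7) (O = Mul(Add(51, Mul(Rational(-1, 14), 6)), -209) = Mul(Add(51, Rational(-3, 7)), -209) = Mul(Rational(354, 7), -209) = Rational(-73986, 7) ≈ -10569.)
Mul(Add(Function('F')(136), -218063), Add(O, -352237)) = Mul(Add(-72, -218063), Add(Rational(-73986, 7), -352237)) = Mul(-218135, Rational(-2539645, 7)) = Rational(553985462075, 7)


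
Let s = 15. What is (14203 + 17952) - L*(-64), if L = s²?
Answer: 46555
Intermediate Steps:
L = 225 (L = 15² = 225)
(14203 + 17952) - L*(-64) = (14203 + 17952) - 225*(-64) = 32155 - 1*(-14400) = 32155 + 14400 = 46555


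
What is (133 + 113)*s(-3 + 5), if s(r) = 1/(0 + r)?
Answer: 123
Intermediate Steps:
s(r) = 1/r
(133 + 113)*s(-3 + 5) = (133 + 113)/(-3 + 5) = 246/2 = 246*(½) = 123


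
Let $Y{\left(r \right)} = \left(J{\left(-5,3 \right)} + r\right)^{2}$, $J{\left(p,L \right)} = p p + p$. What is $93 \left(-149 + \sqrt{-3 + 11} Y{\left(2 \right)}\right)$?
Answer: $-13857 + 90024 \sqrt{2} \approx 1.1346 \cdot 10^{5}$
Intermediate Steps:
$J{\left(p,L \right)} = p + p^{2}$ ($J{\left(p,L \right)} = p^{2} + p = p + p^{2}$)
$Y{\left(r \right)} = \left(20 + r\right)^{2}$ ($Y{\left(r \right)} = \left(- 5 \left(1 - 5\right) + r\right)^{2} = \left(\left(-5\right) \left(-4\right) + r\right)^{2} = \left(20 + r\right)^{2}$)
$93 \left(-149 + \sqrt{-3 + 11} Y{\left(2 \right)}\right) = 93 \left(-149 + \sqrt{-3 + 11} \left(20 + 2\right)^{2}\right) = 93 \left(-149 + \sqrt{8} \cdot 22^{2}\right) = 93 \left(-149 + 2 \sqrt{2} \cdot 484\right) = 93 \left(-149 + 968 \sqrt{2}\right) = -13857 + 90024 \sqrt{2}$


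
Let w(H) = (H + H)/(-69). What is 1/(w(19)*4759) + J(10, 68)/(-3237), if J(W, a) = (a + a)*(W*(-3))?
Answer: 245870669/195128518 ≈ 1.2600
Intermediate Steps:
w(H) = -2*H/69 (w(H) = (2*H)*(-1/69) = -2*H/69)
J(W, a) = -6*W*a (J(W, a) = (2*a)*(-3*W) = -6*W*a)
1/(w(19)*4759) + J(10, 68)/(-3237) = 1/(-2/69*19*4759) - 6*10*68/(-3237) = (1/4759)/(-38/69) - 4080*(-1/3237) = -69/38*1/4759 + 1360/1079 = -69/180842 + 1360/1079 = 245870669/195128518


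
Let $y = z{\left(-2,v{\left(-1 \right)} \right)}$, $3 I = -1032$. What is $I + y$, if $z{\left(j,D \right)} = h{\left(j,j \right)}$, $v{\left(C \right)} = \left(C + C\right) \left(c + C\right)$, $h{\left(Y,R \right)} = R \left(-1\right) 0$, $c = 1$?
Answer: $-344$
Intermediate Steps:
$I = -344$ ($I = \frac{1}{3} \left(-1032\right) = -344$)
$h{\left(Y,R \right)} = 0$ ($h{\left(Y,R \right)} = - R 0 = 0$)
$v{\left(C \right)} = 2 C \left(1 + C\right)$ ($v{\left(C \right)} = \left(C + C\right) \left(1 + C\right) = 2 C \left(1 + C\right)$)
$z{\left(j,D \right)} = 0$
$y = 0$
$I + y = -344 + 0 = -344$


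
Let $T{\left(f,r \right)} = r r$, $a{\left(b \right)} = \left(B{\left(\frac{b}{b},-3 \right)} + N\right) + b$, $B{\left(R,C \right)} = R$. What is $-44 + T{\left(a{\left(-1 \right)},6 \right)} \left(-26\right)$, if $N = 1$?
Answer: $-980$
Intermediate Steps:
$a{\left(b \right)} = 2 + b$ ($a{\left(b \right)} = \left(\frac{b}{b} + 1\right) + b = \left(1 + 1\right) + b = 2 + b$)
$T{\left(f,r \right)} = r^{2}$
$-44 + T{\left(a{\left(-1 \right)},6 \right)} \left(-26\right) = -44 + 6^{2} \left(-26\right) = -44 + 36 \left(-26\right) = -44 - 936 = -980$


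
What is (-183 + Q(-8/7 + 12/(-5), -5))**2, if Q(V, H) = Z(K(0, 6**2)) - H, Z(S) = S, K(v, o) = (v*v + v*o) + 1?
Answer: 31329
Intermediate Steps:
K(v, o) = 1 + v**2 + o*v (K(v, o) = (v**2 + o*v) + 1 = 1 + v**2 + o*v)
Q(V, H) = 1 - H (Q(V, H) = (1 + 0**2 + 6**2*0) - H = (1 + 0 + 36*0) - H = (1 + 0 + 0) - H = 1 - H)
(-183 + Q(-8/7 + 12/(-5), -5))**2 = (-183 + (1 - 1*(-5)))**2 = (-183 + (1 + 5))**2 = (-183 + 6)**2 = (-177)**2 = 31329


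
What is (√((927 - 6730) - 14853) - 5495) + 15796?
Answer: 10301 + 4*I*√1291 ≈ 10301.0 + 143.72*I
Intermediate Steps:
(√((927 - 6730) - 14853) - 5495) + 15796 = (√(-5803 - 14853) - 5495) + 15796 = (√(-20656) - 5495) + 15796 = (4*I*√1291 - 5495) + 15796 = (-5495 + 4*I*√1291) + 15796 = 10301 + 4*I*√1291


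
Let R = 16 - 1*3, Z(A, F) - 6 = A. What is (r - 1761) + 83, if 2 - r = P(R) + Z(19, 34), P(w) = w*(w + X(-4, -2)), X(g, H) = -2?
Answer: -1844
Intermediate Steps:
Z(A, F) = 6 + A
R = 13 (R = 16 - 3 = 13)
P(w) = w*(-2 + w) (P(w) = w*(w - 2) = w*(-2 + w))
r = -166 (r = 2 - (13*(-2 + 13) + (6 + 19)) = 2 - (13*11 + 25) = 2 - (143 + 25) = 2 - 1*168 = 2 - 168 = -166)
(r - 1761) + 83 = (-166 - 1761) + 83 = -1927 + 83 = -1844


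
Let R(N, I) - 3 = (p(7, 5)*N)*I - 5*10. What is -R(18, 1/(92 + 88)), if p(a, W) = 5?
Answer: 93/2 ≈ 46.500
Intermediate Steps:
R(N, I) = -47 + 5*I*N (R(N, I) = 3 + ((5*N)*I - 5*10) = 3 + (5*I*N - 50) = 3 + (-50 + 5*I*N) = -47 + 5*I*N)
-R(18, 1/(92 + 88)) = -(-47 + 5*18/(92 + 88)) = -(-47 + 5*18/180) = -(-47 + 5*(1/180)*18) = -(-47 + ½) = -1*(-93/2) = 93/2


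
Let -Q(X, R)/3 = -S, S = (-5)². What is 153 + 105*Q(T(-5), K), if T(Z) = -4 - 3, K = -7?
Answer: 8028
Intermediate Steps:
T(Z) = -7
S = 25
Q(X, R) = 75 (Q(X, R) = -(-3)*25 = -3*(-25) = 75)
153 + 105*Q(T(-5), K) = 153 + 105*75 = 153 + 7875 = 8028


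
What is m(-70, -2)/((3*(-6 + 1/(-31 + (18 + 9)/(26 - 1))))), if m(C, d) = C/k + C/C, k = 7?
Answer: 2244/4513 ≈ 0.49723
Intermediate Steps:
m(C, d) = 1 + C/7 (m(C, d) = C/7 + C/C = C*(⅐) + 1 = C/7 + 1 = 1 + C/7)
m(-70, -2)/((3*(-6 + 1/(-31 + (18 + 9)/(26 - 1))))) = (1 + (⅐)*(-70))/((3*(-6 + 1/(-31 + (18 + 9)/(26 - 1))))) = (1 - 10)/((3*(-6 + 1/(-31 + 27/25)))) = -9*1/(3*(-6 + 1/(-31 + 27*(1/25)))) = -9*1/(3*(-6 + 1/(-31 + 27/25))) = -9*1/(3*(-6 + 1/(-748/25))) = -9*1/(3*(-6 - 25/748)) = -9/(3*(-4513/748)) = -9/(-13539/748) = -9*(-748/13539) = 2244/4513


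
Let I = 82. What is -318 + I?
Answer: -236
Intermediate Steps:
-318 + I = -318 + 82 = -236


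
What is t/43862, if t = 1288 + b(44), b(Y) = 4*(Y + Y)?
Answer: 820/21931 ≈ 0.037390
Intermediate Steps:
b(Y) = 8*Y (b(Y) = 4*(2*Y) = 8*Y)
t = 1640 (t = 1288 + 8*44 = 1288 + 352 = 1640)
t/43862 = 1640/43862 = 1640*(1/43862) = 820/21931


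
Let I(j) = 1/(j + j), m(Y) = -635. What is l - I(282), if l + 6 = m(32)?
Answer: -361525/564 ≈ -641.00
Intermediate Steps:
I(j) = 1/(2*j)
l = -641 (l = -6 - 635 = -641)
l - I(282) = -641 - 1/(2*282) = -641 - 1*1/564 = -641 - 1/564 = -361525/564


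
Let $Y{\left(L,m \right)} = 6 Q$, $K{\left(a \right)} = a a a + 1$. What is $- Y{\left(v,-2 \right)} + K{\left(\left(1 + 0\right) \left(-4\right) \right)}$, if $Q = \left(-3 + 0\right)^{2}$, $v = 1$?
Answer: $-117$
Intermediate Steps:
$Q = 9$ ($Q = \left(-3\right)^{2} = 9$)
$K{\left(a \right)} = 1 + a^{3}$ ($K{\left(a \right)} = a^{2} a + 1 = a^{3} + 1 = 1 + a^{3}$)
$Y{\left(L,m \right)} = 54$ ($Y{\left(L,m \right)} = 6 \cdot 9 = 54$)
$- Y{\left(v,-2 \right)} + K{\left(\left(1 + 0\right) \left(-4\right) \right)} = \left(-1\right) 54 + \left(1 + \left(\left(1 + 0\right) \left(-4\right)\right)^{3}\right) = -54 + \left(1 + \left(1 \left(-4\right)\right)^{3}\right) = -54 + \left(1 + \left(-4\right)^{3}\right) = -54 + \left(1 - 64\right) = -54 - 63 = -117$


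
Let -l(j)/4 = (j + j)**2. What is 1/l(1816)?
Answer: -1/52765696 ≈ -1.8952e-8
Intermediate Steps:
l(j) = -16*j**2 (l(j) = -4*(j + j)**2 = -4*4*j**2 = -16*j**2)
1/l(1816) = 1/(-16*1816**2) = 1/(-16*3297856) = 1/(-52765696) = -1/52765696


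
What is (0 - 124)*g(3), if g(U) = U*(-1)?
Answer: 372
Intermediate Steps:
g(U) = -U
(0 - 124)*g(3) = (0 - 124)*(-1*3) = -124*(-3) = 372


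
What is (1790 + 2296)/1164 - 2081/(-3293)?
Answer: 2646247/638842 ≈ 4.1423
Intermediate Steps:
(1790 + 2296)/1164 - 2081/(-3293) = 4086*(1/1164) - 2081*(-1/3293) = 681/194 + 2081/3293 = 2646247/638842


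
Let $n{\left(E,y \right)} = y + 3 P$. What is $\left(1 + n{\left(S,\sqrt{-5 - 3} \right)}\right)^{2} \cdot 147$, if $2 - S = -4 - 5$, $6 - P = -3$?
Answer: $114072 + 16464 i \sqrt{2} \approx 1.1407 \cdot 10^{5} + 23284.0 i$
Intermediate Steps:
$P = 9$ ($P = 6 - -3 = 6 + 3 = 9$)
$S = 11$ ($S = 2 - \left(-4 - 5\right) = 2 - -9 = 2 + 9 = 11$)
$n{\left(E,y \right)} = 27 + y$ ($n{\left(E,y \right)} = y + 3 \cdot 9 = y + 27 = 27 + y$)
$\left(1 + n{\left(S,\sqrt{-5 - 3} \right)}\right)^{2} \cdot 147 = \left(1 + \left(27 + \sqrt{-5 - 3}\right)\right)^{2} \cdot 147 = \left(1 + \left(27 + \sqrt{-8}\right)\right)^{2} \cdot 147 = \left(1 + \left(27 + 2 i \sqrt{2}\right)\right)^{2} \cdot 147 = \left(28 + 2 i \sqrt{2}\right)^{2} \cdot 147 = 147 \left(28 + 2 i \sqrt{2}\right)^{2}$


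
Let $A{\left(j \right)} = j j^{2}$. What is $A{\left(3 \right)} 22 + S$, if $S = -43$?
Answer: $551$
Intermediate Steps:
$A{\left(j \right)} = j^{3}$
$A{\left(3 \right)} 22 + S = 3^{3} \cdot 22 - 43 = 27 \cdot 22 - 43 = 594 - 43 = 551$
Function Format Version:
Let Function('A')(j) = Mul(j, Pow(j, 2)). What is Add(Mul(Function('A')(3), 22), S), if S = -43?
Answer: 551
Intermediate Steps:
Function('A')(j) = Pow(j, 3)
Add(Mul(Function('A')(3), 22), S) = Add(Mul(Pow(3, 3), 22), -43) = Add(Mul(27, 22), -43) = Add(594, -43) = 551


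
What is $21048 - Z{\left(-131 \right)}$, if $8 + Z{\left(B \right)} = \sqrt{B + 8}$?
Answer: $21056 - i \sqrt{123} \approx 21056.0 - 11.091 i$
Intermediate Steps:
$Z{\left(B \right)} = -8 + \sqrt{8 + B}$ ($Z{\left(B \right)} = -8 + \sqrt{B + 8} = -8 + \sqrt{8 + B}$)
$21048 - Z{\left(-131 \right)} = 21048 - \left(-8 + \sqrt{8 - 131}\right) = 21048 - \left(-8 + \sqrt{-123}\right) = 21048 - \left(-8 + i \sqrt{123}\right) = 21048 + \left(8 - i \sqrt{123}\right) = 21056 - i \sqrt{123}$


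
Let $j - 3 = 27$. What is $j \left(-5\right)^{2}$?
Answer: $750$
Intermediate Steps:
$j = 30$ ($j = 3 + 27 = 30$)
$j \left(-5\right)^{2} = 30 \left(-5\right)^{2} = 30 \cdot 25 = 750$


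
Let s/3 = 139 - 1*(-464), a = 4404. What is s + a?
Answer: 6213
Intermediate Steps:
s = 1809 (s = 3*(139 - 1*(-464)) = 3*(139 + 464) = 3*603 = 1809)
s + a = 1809 + 4404 = 6213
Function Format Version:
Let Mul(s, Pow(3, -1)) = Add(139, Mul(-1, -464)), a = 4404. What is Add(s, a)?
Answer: 6213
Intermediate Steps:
s = 1809 (s = Mul(3, Add(139, Mul(-1, -464))) = Mul(3, Add(139, 464)) = Mul(3, 603) = 1809)
Add(s, a) = Add(1809, 4404) = 6213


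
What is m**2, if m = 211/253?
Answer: 44521/64009 ≈ 0.69554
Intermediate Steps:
m = 211/253 (m = 211*(1/253) = 211/253 ≈ 0.83399)
m**2 = (211/253)**2 = 44521/64009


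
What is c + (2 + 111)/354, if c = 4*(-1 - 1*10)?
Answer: -15463/354 ≈ -43.681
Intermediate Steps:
c = -44 (c = 4*(-1 - 10) = 4*(-11) = -44)
c + (2 + 111)/354 = -44 + (2 + 111)/354 = -44 + 113*(1/354) = -44 + 113/354 = -15463/354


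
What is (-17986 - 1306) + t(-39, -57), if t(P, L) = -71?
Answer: -19363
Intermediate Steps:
(-17986 - 1306) + t(-39, -57) = (-17986 - 1306) - 71 = -19292 - 71 = -19363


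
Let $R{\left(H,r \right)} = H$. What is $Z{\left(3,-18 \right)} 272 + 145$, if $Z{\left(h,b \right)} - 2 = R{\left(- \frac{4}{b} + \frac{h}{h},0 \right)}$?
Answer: $\frac{9193}{9} \approx 1021.4$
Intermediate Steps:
$Z{\left(h,b \right)} = 3 - \frac{4}{b}$ ($Z{\left(h,b \right)} = 2 + \left(- \frac{4}{b} + \frac{h}{h}\right) = 2 + \left(- \frac{4}{b} + 1\right) = 2 + \left(1 - \frac{4}{b}\right) = 3 - \frac{4}{b}$)
$Z{\left(3,-18 \right)} 272 + 145 = \left(3 - \frac{4}{-18}\right) 272 + 145 = \left(3 - - \frac{2}{9}\right) 272 + 145 = \left(3 + \frac{2}{9}\right) 272 + 145 = \frac{29}{9} \cdot 272 + 145 = \frac{7888}{9} + 145 = \frac{9193}{9}$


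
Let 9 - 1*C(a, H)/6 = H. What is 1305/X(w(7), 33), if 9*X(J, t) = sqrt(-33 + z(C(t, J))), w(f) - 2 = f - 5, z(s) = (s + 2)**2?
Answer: 11745*sqrt(991)/991 ≈ 373.09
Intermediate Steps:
C(a, H) = 54 - 6*H
z(s) = (2 + s)**2
w(f) = -3 + f (w(f) = 2 + (f - 5) = 2 + (-5 + f) = -3 + f)
X(J, t) = sqrt(-33 + (56 - 6*J)**2)/9 (X(J, t) = sqrt(-33 + (2 + (54 - 6*J))**2)/9 = sqrt(-33 + (56 - 6*J)**2)/9)
1305/X(w(7), 33) = 1305/((sqrt(-33 + 4*(-28 + 3*(-3 + 7))**2)/9)) = 1305/((sqrt(-33 + 4*(-28 + 3*4)**2)/9)) = 1305/((sqrt(-33 + 4*(-28 + 12)**2)/9)) = 1305/((sqrt(-33 + 4*(-16)**2)/9)) = 1305/((sqrt(-33 + 4*256)/9)) = 1305/((sqrt(-33 + 1024)/9)) = 1305/((sqrt(991)/9)) = 1305*(9*sqrt(991)/991) = 11745*sqrt(991)/991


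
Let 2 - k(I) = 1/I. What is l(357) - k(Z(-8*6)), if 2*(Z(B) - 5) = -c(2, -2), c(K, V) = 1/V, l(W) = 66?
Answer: 1348/21 ≈ 64.190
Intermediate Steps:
Z(B) = 21/4 (Z(B) = 5 + (-1/(-2))/2 = 5 + (-1*(-1/2))/2 = 5 + (1/2)*(1/2) = 5 + 1/4 = 21/4)
k(I) = 2 - 1/I
l(357) - k(Z(-8*6)) = 66 - (2 - 1/21/4) = 66 - (2 - 1*4/21) = 66 - (2 - 4/21) = 66 - 1*38/21 = 66 - 38/21 = 1348/21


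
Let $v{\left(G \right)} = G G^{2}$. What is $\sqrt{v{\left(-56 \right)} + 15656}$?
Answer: $2 i \sqrt{39990} \approx 399.95 i$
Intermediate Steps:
$v{\left(G \right)} = G^{3}$
$\sqrt{v{\left(-56 \right)} + 15656} = \sqrt{\left(-56\right)^{3} + 15656} = \sqrt{-175616 + 15656} = \sqrt{-159960} = 2 i \sqrt{39990}$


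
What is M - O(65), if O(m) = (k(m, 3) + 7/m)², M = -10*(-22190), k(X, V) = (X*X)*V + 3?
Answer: -678165374429/4225 ≈ -1.6051e+8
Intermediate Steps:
k(X, V) = 3 + V*X² (k(X, V) = X²*V + 3 = V*X² + 3 = 3 + V*X²)
M = 221900
O(m) = (3 + 3*m² + 7/m)² (O(m) = ((3 + 3*m²) + 7/m)² = (3 + 3*m² + 7/m)²)
M - O(65) = 221900 - (7 + 3*65*(1 + 65²))²/65² = 221900 - (7 + 3*65*(1 + 4225))²/4225 = 221900 - (7 + 3*65*4226)²/4225 = 221900 - (7 + 824070)²/4225 = 221900 - 824077²/4225 = 221900 - 679102901929/4225 = -678165374429/4225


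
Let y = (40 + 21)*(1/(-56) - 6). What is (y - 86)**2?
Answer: 643789129/3136 ≈ 2.0529e+5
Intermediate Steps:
y = -20557/56 (y = 61*(-1/56 - 6) = 61*(-337/56) = -20557/56 ≈ -367.09)
(y - 86)**2 = (-20557/56 - 86)**2 = (-25373/56)**2 = 643789129/3136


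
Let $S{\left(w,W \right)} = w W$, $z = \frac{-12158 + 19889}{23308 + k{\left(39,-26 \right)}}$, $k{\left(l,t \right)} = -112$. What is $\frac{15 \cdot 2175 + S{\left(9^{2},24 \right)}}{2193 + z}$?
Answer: $\frac{29698612}{1884317} \approx 15.761$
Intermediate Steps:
$z = \frac{2577}{7732}$ ($z = \frac{-12158 + 19889}{23308 - 112} = \frac{7731}{23196} = 7731 \cdot \frac{1}{23196} = \frac{2577}{7732} \approx 0.33329$)
$S{\left(w,W \right)} = W w$
$\frac{15 \cdot 2175 + S{\left(9^{2},24 \right)}}{2193 + z} = \frac{15 \cdot 2175 + 24 \cdot 9^{2}}{2193 + \frac{2577}{7732}} = \frac{32625 + 24 \cdot 81}{\frac{16958853}{7732}} = \left(32625 + 1944\right) \frac{7732}{16958853} = 34569 \cdot \frac{7732}{16958853} = \frac{29698612}{1884317}$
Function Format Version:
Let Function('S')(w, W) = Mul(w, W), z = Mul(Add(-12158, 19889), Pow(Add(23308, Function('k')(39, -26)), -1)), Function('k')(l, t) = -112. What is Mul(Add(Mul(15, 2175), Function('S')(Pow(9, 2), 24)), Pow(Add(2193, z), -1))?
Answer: Rational(29698612, 1884317) ≈ 15.761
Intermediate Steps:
z = Rational(2577, 7732) (z = Mul(Add(-12158, 19889), Pow(Add(23308, -112), -1)) = Mul(7731, Pow(23196, -1)) = Mul(7731, Rational(1, 23196)) = Rational(2577, 7732) ≈ 0.33329)
Function('S')(w, W) = Mul(W, w)
Mul(Add(Mul(15, 2175), Function('S')(Pow(9, 2), 24)), Pow(Add(2193, z), -1)) = Mul(Add(Mul(15, 2175), Mul(24, Pow(9, 2))), Pow(Add(2193, Rational(2577, 7732)), -1)) = Mul(Add(32625, Mul(24, 81)), Pow(Rational(16958853, 7732), -1)) = Mul(Add(32625, 1944), Rational(7732, 16958853)) = Mul(34569, Rational(7732, 16958853)) = Rational(29698612, 1884317)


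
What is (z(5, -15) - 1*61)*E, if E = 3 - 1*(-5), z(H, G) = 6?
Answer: -440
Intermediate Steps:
E = 8 (E = 3 + 5 = 8)
(z(5, -15) - 1*61)*E = (6 - 1*61)*8 = (6 - 61)*8 = -55*8 = -440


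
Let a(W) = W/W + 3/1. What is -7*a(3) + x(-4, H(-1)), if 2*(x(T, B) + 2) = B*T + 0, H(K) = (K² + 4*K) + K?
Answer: -22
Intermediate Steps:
a(W) = 4 (a(W) = 1 + 3*1 = 1 + 3 = 4)
H(K) = K² + 5*K
x(T, B) = -2 + B*T/2 (x(T, B) = -2 + (B*T + 0)/2 = -2 + (B*T)/2 = -2 + B*T/2)
-7*a(3) + x(-4, H(-1)) = -7*4 + (-2 + (½)*(-(5 - 1))*(-4)) = -28 + (-2 + (½)*(-1*4)*(-4)) = -28 + (-2 + (½)*(-4)*(-4)) = -28 + (-2 + 8) = -28 + 6 = -22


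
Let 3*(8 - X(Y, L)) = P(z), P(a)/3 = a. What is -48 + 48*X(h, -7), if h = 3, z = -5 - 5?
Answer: 816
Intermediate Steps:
z = -10
P(a) = 3*a
X(Y, L) = 18 (X(Y, L) = 8 - (-10) = 8 - ⅓*(-30) = 8 + 10 = 18)
-48 + 48*X(h, -7) = -48 + 48*18 = -48 + 864 = 816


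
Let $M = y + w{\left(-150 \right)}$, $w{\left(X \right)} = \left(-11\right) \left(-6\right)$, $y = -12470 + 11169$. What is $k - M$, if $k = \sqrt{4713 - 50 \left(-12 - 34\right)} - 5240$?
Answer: $-4005 + \sqrt{7013} \approx -3921.3$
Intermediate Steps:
$y = -1301$
$w{\left(X \right)} = 66$
$M = -1235$ ($M = -1301 + 66 = -1235$)
$k = -5240 + \sqrt{7013}$ ($k = \sqrt{4713 - -2300} - 5240 = \sqrt{4713 + 2300} - 5240 = \sqrt{7013} - 5240 = -5240 + \sqrt{7013} \approx -5156.3$)
$k - M = \left(-5240 + \sqrt{7013}\right) - -1235 = \left(-5240 + \sqrt{7013}\right) + 1235 = -4005 + \sqrt{7013}$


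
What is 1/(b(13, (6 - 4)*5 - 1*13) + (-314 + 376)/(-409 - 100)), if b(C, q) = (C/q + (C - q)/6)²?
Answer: 4581/12167 ≈ 0.37651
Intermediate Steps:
b(C, q) = (-q/6 + C/6 + C/q)² (b(C, q) = (C/q + (C - q)*(⅙))² = (C/q + (-q/6 + C/6))² = (-q/6 + C/6 + C/q)²)
1/(b(13, (6 - 4)*5 - 1*13) + (-314 + 376)/(-409 - 100)) = 1/((-((6 - 4)*5 - 1*13)² + 6*13 + 13*((6 - 4)*5 - 1*13))²/(36*((6 - 4)*5 - 1*13)²) + (-314 + 376)/(-409 - 100)) = 1/((-(2*5 - 13)² + 78 + 13*(2*5 - 13))²/(36*(2*5 - 13)²) + 62/(-509)) = 1/((-(10 - 13)² + 78 + 13*(10 - 13))²/(36*(10 - 13)²) + 62*(-1/509)) = 1/((1/36)*(-1*(-3)² + 78 + 13*(-3))²/(-3)² - 62/509) = 1/((1/36)*(⅑)*(-1*9 + 78 - 39)² - 62/509) = 1/((1/36)*(⅑)*(-9 + 78 - 39)² - 62/509) = 1/((1/36)*(⅑)*30² - 62/509) = 1/((1/36)*(⅑)*900 - 62/509) = 1/(25/9 - 62/509) = 1/(12167/4581) = 4581/12167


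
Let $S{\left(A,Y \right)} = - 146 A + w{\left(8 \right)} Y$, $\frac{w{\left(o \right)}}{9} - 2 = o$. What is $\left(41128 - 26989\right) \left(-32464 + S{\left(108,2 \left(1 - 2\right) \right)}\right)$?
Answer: $-684497268$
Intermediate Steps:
$w{\left(o \right)} = 18 + 9 o$
$S{\left(A,Y \right)} = - 146 A + 90 Y$ ($S{\left(A,Y \right)} = - 146 A + \left(18 + 9 \cdot 8\right) Y = - 146 A + \left(18 + 72\right) Y = - 146 A + 90 Y$)
$\left(41128 - 26989\right) \left(-32464 + S{\left(108,2 \left(1 - 2\right) \right)}\right) = \left(41128 - 26989\right) \left(-32464 + \left(\left(-146\right) 108 + 90 \cdot 2 \left(1 - 2\right)\right)\right) = 14139 \left(-32464 - \left(15768 - 90 \cdot 2 \left(-1\right)\right)\right) = 14139 \left(-32464 + \left(-15768 + 90 \left(-2\right)\right)\right) = 14139 \left(-32464 - 15948\right) = 14139 \left(-48412\right) = -684497268$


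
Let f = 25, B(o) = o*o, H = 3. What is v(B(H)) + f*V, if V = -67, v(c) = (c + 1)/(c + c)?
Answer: -15070/9 ≈ -1674.4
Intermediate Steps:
B(o) = o²
v(c) = (1 + c)/(2*c) (v(c) = (1 + c)/((2*c)) = (1 + c)*(1/(2*c)) = (1 + c)/(2*c))
v(B(H)) + f*V = (1 + 3²)/(2*(3²)) + 25*(-67) = (½)*(1 + 9)/9 - 1675 = (½)*(⅑)*10 - 1675 = 5/9 - 1675 = -15070/9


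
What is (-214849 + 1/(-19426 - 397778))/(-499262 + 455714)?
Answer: 89635862197/18168399792 ≈ 4.9336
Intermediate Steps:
(-214849 + 1/(-19426 - 397778))/(-499262 + 455714) = (-214849 + 1/(-417204))/(-43548) = (-214849 - 1/417204)*(-1/43548) = -89635862197/417204*(-1/43548) = 89635862197/18168399792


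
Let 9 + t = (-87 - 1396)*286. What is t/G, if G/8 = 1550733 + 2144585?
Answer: -424147/29562544 ≈ -0.014347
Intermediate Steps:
G = 29562544 (G = 8*(1550733 + 2144585) = 8*3695318 = 29562544)
t = -424147 (t = -9 + (-87 - 1396)*286 = -9 - 1483*286 = -9 - 424138 = -424147)
t/G = -424147/29562544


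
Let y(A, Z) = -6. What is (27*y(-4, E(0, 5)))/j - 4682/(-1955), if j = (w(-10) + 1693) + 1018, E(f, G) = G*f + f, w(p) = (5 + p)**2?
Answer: 694069/297160 ≈ 2.3357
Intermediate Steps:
E(f, G) = f + G*f
j = 2736 (j = ((5 - 10)**2 + 1693) + 1018 = ((-5)**2 + 1693) + 1018 = (25 + 1693) + 1018 = 1718 + 1018 = 2736)
(27*y(-4, E(0, 5)))/j - 4682/(-1955) = (27*(-6))/2736 - 4682/(-1955) = -162*1/2736 - 4682*(-1/1955) = -9/152 + 4682/1955 = 694069/297160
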